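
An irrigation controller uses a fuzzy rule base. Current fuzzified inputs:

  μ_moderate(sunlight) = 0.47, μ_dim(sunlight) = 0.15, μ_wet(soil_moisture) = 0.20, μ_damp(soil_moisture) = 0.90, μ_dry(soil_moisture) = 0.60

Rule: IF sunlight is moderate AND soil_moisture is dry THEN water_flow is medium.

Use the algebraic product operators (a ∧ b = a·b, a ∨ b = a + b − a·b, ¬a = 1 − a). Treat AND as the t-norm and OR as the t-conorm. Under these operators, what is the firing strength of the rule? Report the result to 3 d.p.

firing strength: moderate=0.47, dry=0.60; AND[a·b] → w = 0.2820

0.282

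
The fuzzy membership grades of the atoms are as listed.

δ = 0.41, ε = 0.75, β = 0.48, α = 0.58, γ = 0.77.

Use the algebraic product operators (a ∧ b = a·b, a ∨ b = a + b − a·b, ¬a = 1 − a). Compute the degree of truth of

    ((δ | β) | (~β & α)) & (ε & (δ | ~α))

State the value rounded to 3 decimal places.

δ | β = a + b − a·b on (0.4100, 0.4800) = 0.6932
~β = 1 − 0.4800 = 0.5200
~β & α = a·b on (0.5200, 0.5800) = 0.3016
(δ | β) | (~β & α) = a + b − a·b on (0.6932, 0.3016) = 0.7857
~α = 1 − 0.5800 = 0.4200
δ | ~α = a + b − a·b on (0.4100, 0.4200) = 0.6578
ε & (δ | ~α) = a·b on (0.7500, 0.6578) = 0.4934
((δ | β) | (~β & α)) & (ε & (δ | ~α)) = a·b on (0.7857, 0.4934) = 0.3876

0.388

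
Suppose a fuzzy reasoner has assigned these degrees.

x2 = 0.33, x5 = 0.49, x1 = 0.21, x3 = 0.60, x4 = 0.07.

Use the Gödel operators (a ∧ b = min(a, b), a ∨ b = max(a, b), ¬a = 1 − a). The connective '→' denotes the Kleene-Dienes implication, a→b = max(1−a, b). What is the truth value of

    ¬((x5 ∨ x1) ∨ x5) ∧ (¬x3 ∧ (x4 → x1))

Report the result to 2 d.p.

x5 ∨ x1 = max(a, b) on (0.49, 0.21) = 0.49
(x5 ∨ x1) ∨ x5 = max(a, b) on (0.49, 0.49) = 0.49
¬((x5 ∨ x1) ∨ x5) = 1 − 0.49 = 0.51
¬x3 = 1 − 0.60 = 0.40
x4 → x1  [Kleene-Dienes: max(1−a, b)] with a=0.07, b=0.21 → 0.93
¬x3 ∧ (x4 → x1) = min(a, b) on (0.40, 0.93) = 0.40
¬((x5 ∨ x1) ∨ x5) ∧ (¬x3 ∧ (x4 → x1)) = min(a, b) on (0.51, 0.40) = 0.40

0.40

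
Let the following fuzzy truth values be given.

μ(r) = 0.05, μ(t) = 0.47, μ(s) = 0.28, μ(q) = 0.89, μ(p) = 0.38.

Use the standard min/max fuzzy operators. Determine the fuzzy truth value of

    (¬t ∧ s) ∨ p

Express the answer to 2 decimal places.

¬t = 1 − 0.47 = 0.53
¬t ∧ s = min(a, b) on (0.53, 0.28) = 0.28
(¬t ∧ s) ∨ p = max(a, b) on (0.28, 0.38) = 0.38

0.38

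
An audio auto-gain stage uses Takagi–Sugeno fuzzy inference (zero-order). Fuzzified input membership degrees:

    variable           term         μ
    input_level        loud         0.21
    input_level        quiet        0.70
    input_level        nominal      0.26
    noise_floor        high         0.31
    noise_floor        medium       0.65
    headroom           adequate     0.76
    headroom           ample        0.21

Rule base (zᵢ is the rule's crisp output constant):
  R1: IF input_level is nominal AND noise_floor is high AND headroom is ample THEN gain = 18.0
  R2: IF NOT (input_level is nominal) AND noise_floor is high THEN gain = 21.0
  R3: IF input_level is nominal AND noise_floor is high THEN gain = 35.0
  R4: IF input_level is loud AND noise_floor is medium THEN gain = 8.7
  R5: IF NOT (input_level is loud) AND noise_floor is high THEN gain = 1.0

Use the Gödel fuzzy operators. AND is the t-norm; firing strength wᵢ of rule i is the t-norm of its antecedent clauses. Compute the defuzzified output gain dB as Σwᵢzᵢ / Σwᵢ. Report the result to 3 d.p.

R1 (z=18.0): nominal=0.26, high=0.31, ample=0.21; AND[min(a, b)] → w = 0.21
R2 (z=21.0): ¬nominal=1−0.26=0.74, high=0.31; AND[min(a, b)] → w = 0.31
R3 (z=35.0): nominal=0.26, high=0.31; AND[min(a, b)] → w = 0.26
R4 (z=8.7): loud=0.21, medium=0.65; AND[min(a, b)] → w = 0.21
R5 (z=1.0): ¬loud=1−0.21=0.79, high=0.31; AND[min(a, b)] → w = 0.31
Weighted average = (0.21·18.0 + 0.31·21.0 + 0.26·35.0 + 0.21·8.7 + 0.31·1.0) / (0.21 + 0.31 + 0.26 + 0.21 + 0.31)
  = 21.5270 / 1.3000 = 16.559

16.559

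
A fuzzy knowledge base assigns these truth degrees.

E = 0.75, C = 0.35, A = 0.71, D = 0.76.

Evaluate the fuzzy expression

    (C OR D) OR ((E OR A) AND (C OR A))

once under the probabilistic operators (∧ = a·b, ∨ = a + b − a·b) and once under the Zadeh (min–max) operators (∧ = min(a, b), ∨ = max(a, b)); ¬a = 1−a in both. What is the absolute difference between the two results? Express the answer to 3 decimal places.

Under probabilistic:
  C OR D = a + b − a·b on (0.3500, 0.7600) = 0.8440
  E OR A = a + b − a·b on (0.7500, 0.7100) = 0.9275
  C OR A = a + b − a·b on (0.3500, 0.7100) = 0.8115
  (E OR A) AND (C OR A) = a·b on (0.9275, 0.8115) = 0.7527
  (C OR D) OR ((E OR A) AND (C OR A)) = a + b − a·b on (0.8440, 0.7527) = 0.9614
  → value = 0.9614
Under Zadeh (min–max):
  C OR D = max(a, b) on (0.35, 0.76) = 0.76
  E OR A = max(a, b) on (0.75, 0.71) = 0.75
  C OR A = max(a, b) on (0.35, 0.71) = 0.71
  (E OR A) AND (C OR A) = min(a, b) on (0.75, 0.71) = 0.71
  (C OR D) OR ((E OR A) AND (C OR A)) = max(a, b) on (0.76, 0.71) = 0.76
  → value = 0.7600
|0.9614 − 0.7600| = 0.201

0.201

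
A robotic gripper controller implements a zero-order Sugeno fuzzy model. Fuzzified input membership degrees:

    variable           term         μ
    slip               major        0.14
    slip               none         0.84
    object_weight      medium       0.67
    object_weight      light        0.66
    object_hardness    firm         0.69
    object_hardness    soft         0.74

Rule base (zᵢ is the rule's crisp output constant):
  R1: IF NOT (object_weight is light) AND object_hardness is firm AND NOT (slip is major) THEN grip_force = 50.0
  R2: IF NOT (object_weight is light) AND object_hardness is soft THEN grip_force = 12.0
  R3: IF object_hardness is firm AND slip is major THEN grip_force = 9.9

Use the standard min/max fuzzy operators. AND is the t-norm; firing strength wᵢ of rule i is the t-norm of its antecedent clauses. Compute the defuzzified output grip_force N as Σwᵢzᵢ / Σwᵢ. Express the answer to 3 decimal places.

R1 (z=50.0): ¬light=1−0.66=0.34, firm=0.69, ¬major=1−0.14=0.86; AND[min(a, b)] → w = 0.34
R2 (z=12.0): ¬light=1−0.66=0.34, soft=0.74; AND[min(a, b)] → w = 0.34
R3 (z=9.9): firm=0.69, major=0.14; AND[min(a, b)] → w = 0.14
Weighted average = (0.34·50.0 + 0.34·12.0 + 0.14·9.9) / (0.34 + 0.34 + 0.14)
  = 22.4660 / 0.8200 = 27.398

27.398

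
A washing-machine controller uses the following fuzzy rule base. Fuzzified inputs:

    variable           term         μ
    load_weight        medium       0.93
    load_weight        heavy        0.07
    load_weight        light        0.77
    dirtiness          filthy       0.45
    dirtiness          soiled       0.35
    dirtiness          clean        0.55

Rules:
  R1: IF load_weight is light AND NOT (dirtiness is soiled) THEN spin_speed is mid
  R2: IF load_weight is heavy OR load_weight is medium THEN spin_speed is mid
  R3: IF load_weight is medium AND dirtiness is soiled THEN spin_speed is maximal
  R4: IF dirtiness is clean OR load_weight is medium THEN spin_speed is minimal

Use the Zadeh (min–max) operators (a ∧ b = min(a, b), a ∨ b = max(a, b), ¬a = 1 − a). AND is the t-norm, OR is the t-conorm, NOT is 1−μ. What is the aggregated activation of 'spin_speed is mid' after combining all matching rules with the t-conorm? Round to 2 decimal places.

0.93

R1: light=0.77, ¬soiled=1−0.35=0.65; AND[min(a, b)] → w = 0.65
R2: heavy=0.07, medium=0.93; OR[max(a, b)] → w = 0.93
R3: medium=0.93, soiled=0.35; AND[min(a, b)] → w = 0.35
R4: clean=0.55, medium=0.93; OR[max(a, b)] → w = 0.93
Rules with consequent 'mid': {R1, R2} → strengths 0.65, 0.93
Aggregate via t-conorm [max(a, b)]: 0.93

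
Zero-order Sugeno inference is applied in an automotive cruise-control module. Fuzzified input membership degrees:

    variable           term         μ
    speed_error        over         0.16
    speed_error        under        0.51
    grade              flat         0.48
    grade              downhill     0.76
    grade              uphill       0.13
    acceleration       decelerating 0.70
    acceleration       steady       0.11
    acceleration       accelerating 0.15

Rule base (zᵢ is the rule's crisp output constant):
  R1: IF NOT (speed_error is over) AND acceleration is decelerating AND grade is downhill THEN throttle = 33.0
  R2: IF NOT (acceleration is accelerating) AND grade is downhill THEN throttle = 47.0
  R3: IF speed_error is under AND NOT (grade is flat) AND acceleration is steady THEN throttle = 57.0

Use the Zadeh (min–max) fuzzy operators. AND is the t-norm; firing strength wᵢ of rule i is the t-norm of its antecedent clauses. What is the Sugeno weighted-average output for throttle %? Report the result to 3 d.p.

R1 (z=33.0): ¬over=1−0.16=0.84, decelerating=0.70, downhill=0.76; AND[min(a, b)] → w = 0.70
R2 (z=47.0): ¬accelerating=1−0.15=0.85, downhill=0.76; AND[min(a, b)] → w = 0.76
R3 (z=57.0): under=0.51, ¬flat=1−0.48=0.52, steady=0.11; AND[min(a, b)] → w = 0.11
Weighted average = (0.70·33.0 + 0.76·47.0 + 0.11·57.0) / (0.70 + 0.76 + 0.11)
  = 65.0900 / 1.5700 = 41.459

41.459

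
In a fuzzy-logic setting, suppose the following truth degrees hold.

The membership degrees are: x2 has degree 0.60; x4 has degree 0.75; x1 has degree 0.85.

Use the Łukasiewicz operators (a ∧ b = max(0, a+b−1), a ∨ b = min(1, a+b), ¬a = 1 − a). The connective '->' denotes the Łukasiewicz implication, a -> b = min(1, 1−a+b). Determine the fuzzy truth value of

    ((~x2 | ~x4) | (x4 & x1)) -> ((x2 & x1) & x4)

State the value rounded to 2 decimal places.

~x2 = 1 − 0.60 = 0.40
~x4 = 1 − 0.75 = 0.25
~x2 | ~x4 = min(1, a+b) on (0.40, 0.25) = 0.65
x4 & x1 = max(0, a+b−1) on (0.75, 0.85) = 0.60
(~x2 | ~x4) | (x4 & x1) = min(1, a+b) on (0.65, 0.60) = 1.00
x2 & x1 = max(0, a+b−1) on (0.60, 0.85) = 0.45
(x2 & x1) & x4 = max(0, a+b−1) on (0.45, 0.75) = 0.20
((~x2 | ~x4) | (x4 & x1)) -> ((x2 & x1) & x4)  [Łukasiewicz: min(1, 1−a+b)] with a=1.00, b=0.20 → 0.20

0.20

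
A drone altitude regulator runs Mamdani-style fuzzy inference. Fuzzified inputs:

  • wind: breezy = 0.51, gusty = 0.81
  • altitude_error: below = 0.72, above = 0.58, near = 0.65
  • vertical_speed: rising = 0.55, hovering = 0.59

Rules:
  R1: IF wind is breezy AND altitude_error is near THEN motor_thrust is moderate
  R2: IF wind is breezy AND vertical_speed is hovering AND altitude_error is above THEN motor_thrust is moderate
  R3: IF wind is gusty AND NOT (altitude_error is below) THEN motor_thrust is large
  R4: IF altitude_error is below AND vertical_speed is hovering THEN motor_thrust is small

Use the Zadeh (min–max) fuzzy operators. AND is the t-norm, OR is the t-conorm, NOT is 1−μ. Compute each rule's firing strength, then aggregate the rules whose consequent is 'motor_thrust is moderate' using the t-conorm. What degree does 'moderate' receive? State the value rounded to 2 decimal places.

0.51

R1: breezy=0.51, near=0.65; AND[min(a, b)] → w = 0.51
R2: breezy=0.51, hovering=0.59, above=0.58; AND[min(a, b)] → w = 0.51
R3: gusty=0.81, ¬below=1−0.72=0.28; AND[min(a, b)] → w = 0.28
R4: below=0.72, hovering=0.59; AND[min(a, b)] → w = 0.59
Rules with consequent 'moderate': {R1, R2} → strengths 0.51, 0.51
Aggregate via t-conorm [max(a, b)]: 0.51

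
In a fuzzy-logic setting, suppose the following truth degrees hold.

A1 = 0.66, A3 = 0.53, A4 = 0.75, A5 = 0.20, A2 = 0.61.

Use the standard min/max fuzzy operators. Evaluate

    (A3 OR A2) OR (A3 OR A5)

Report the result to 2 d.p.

A3 OR A2 = max(a, b) on (0.53, 0.61) = 0.61
A3 OR A5 = max(a, b) on (0.53, 0.20) = 0.53
(A3 OR A2) OR (A3 OR A5) = max(a, b) on (0.61, 0.53) = 0.61

0.61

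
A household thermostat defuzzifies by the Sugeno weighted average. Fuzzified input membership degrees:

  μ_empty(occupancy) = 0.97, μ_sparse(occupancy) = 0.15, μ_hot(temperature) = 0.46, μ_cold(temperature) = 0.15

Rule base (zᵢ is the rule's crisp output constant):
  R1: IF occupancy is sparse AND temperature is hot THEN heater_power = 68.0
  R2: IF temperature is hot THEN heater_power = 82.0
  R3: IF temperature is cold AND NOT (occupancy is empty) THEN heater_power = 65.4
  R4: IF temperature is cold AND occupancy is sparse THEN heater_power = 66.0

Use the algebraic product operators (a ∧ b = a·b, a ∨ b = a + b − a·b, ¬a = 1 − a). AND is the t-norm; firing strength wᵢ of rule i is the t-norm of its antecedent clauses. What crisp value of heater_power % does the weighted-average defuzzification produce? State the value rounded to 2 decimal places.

R1 (z=68.0): sparse=0.15, hot=0.46; AND[a·b] → w = 0.0690
R2 (z=82.0): hot=0.46 → w = 0.4600
R3 (z=65.4): cold=0.15, ¬empty=1−0.97=0.03; AND[a·b] → w = 0.0045
R4 (z=66.0): cold=0.15, sparse=0.15; AND[a·b] → w = 0.0225
Weighted average = (0.0690·68.0 + 0.4600·82.0 + 0.0045·65.4 + 0.0225·66.0) / (0.0690 + 0.4600 + 0.0045 + 0.0225)
  = 44.1913 / 0.5560 = 79.48

79.48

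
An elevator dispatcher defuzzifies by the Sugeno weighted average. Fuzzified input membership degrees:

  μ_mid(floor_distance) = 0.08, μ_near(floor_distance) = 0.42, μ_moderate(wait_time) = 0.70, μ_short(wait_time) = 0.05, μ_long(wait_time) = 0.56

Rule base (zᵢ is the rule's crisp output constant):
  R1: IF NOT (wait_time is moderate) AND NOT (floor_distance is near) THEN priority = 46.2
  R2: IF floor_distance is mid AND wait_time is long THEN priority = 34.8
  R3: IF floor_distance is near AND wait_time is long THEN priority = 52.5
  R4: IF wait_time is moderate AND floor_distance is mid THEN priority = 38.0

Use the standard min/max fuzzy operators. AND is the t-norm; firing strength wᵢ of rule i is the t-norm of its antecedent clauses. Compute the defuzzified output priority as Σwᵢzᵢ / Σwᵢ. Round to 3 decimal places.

47.425

R1 (z=46.2): ¬moderate=1−0.70=0.30, ¬near=1−0.42=0.58; AND[min(a, b)] → w = 0.30
R2 (z=34.8): mid=0.08, long=0.56; AND[min(a, b)] → w = 0.08
R3 (z=52.5): near=0.42, long=0.56; AND[min(a, b)] → w = 0.42
R4 (z=38.0): moderate=0.70, mid=0.08; AND[min(a, b)] → w = 0.08
Weighted average = (0.30·46.2 + 0.08·34.8 + 0.42·52.5 + 0.08·38.0) / (0.30 + 0.08 + 0.42 + 0.08)
  = 41.7340 / 0.8800 = 47.425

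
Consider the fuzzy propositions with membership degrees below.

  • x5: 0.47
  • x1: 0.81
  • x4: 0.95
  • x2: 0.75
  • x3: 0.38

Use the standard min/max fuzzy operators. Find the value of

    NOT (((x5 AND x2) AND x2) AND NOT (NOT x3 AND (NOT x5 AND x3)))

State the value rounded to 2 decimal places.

x5 AND x2 = min(a, b) on (0.47, 0.75) = 0.47
(x5 AND x2) AND x2 = min(a, b) on (0.47, 0.75) = 0.47
NOT x3 = 1 − 0.38 = 0.62
NOT x5 = 1 − 0.47 = 0.53
NOT x5 AND x3 = min(a, b) on (0.53, 0.38) = 0.38
NOT x3 AND (NOT x5 AND x3) = min(a, b) on (0.62, 0.38) = 0.38
NOT (NOT x3 AND (NOT x5 AND x3)) = 1 − 0.38 = 0.62
((x5 AND x2) AND x2) AND NOT (NOT x3 AND (NOT x5 AND x3)) = min(a, b) on (0.47, 0.62) = 0.47
NOT (((x5 AND x2) AND x2) AND NOT (NOT x3 AND (NOT x5 AND x3))) = 1 − 0.47 = 0.53

0.53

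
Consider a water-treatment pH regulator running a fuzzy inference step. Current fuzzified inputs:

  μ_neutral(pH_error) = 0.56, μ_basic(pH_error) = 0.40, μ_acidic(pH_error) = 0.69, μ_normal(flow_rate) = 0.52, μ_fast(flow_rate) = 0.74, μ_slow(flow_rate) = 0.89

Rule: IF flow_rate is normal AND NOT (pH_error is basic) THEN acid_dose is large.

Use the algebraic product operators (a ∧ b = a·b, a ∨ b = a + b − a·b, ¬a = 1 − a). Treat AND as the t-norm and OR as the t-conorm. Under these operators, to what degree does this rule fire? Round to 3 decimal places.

0.312

firing strength: normal=0.52, ¬basic=1−0.40=0.60; AND[a·b] → w = 0.3120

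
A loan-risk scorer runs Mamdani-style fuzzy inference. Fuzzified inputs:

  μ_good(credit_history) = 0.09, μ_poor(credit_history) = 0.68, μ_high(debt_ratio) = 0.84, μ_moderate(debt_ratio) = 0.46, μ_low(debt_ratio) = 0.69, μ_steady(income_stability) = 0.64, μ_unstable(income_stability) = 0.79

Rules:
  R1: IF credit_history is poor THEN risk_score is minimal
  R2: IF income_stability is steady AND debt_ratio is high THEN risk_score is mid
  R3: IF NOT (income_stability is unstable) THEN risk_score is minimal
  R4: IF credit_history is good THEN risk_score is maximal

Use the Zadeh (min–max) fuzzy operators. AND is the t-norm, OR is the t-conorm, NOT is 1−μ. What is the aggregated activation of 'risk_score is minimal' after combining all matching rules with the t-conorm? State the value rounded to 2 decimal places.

R1: poor=0.68 → w = 0.68
R2: steady=0.64, high=0.84; AND[min(a, b)] → w = 0.64
R3: ¬unstable=1−0.79=0.21 → w = 0.21
R4: good=0.09 → w = 0.09
Rules with consequent 'minimal': {R1, R3} → strengths 0.68, 0.21
Aggregate via t-conorm [max(a, b)]: 0.68

0.68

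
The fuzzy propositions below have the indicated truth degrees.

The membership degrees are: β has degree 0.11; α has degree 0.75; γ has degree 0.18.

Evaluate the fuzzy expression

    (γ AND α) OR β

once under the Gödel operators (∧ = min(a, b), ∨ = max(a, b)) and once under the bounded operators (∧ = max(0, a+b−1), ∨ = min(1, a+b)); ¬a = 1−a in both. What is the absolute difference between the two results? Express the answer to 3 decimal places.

0.070

Under Gödel:
  γ AND α = min(a, b) on (0.18, 0.75) = 0.18
  (γ AND α) OR β = max(a, b) on (0.18, 0.11) = 0.18
  → value = 0.1800
Under bounded:
  γ AND α = max(0, a+b−1) on (0.18, 0.75) = 0.00
  (γ AND α) OR β = min(1, a+b) on (0.00, 0.11) = 0.11
  → value = 0.1100
|0.1800 − 0.1100| = 0.070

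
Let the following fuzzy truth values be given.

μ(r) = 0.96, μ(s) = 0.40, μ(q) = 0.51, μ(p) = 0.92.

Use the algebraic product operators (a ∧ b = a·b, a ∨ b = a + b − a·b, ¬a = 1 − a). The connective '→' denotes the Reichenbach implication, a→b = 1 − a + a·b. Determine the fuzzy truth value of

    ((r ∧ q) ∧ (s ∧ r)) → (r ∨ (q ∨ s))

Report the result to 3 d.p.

r ∧ q = a·b on (0.9600, 0.5100) = 0.4896
s ∧ r = a·b on (0.4000, 0.9600) = 0.3840
(r ∧ q) ∧ (s ∧ r) = a·b on (0.4896, 0.3840) = 0.1880
q ∨ s = a + b − a·b on (0.5100, 0.4000) = 0.7060
r ∨ (q ∨ s) = a + b − a·b on (0.9600, 0.7060) = 0.9882
((r ∧ q) ∧ (s ∧ r)) → (r ∨ (q ∨ s))  [Reichenbach: 1 − a + a·b] with a=0.1880, b=0.9882 → 0.9978

0.998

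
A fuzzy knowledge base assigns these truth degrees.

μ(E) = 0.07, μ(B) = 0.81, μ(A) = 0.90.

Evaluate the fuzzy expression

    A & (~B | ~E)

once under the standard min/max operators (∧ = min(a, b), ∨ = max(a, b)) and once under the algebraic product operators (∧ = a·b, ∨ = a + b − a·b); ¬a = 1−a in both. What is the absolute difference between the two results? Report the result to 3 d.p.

0.051

Under standard min/max:
  ~B = 1 − 0.81 = 0.19
  ~E = 1 − 0.07 = 0.93
  ~B | ~E = max(a, b) on (0.19, 0.93) = 0.93
  A & (~B | ~E) = min(a, b) on (0.90, 0.93) = 0.90
  → value = 0.9000
Under algebraic product:
  ~B = 1 − 0.8100 = 0.1900
  ~E = 1 − 0.0700 = 0.9300
  ~B | ~E = a + b − a·b on (0.1900, 0.9300) = 0.9433
  A & (~B | ~E) = a·b on (0.9000, 0.9433) = 0.8490
  → value = 0.8490
|0.9000 − 0.8490| = 0.051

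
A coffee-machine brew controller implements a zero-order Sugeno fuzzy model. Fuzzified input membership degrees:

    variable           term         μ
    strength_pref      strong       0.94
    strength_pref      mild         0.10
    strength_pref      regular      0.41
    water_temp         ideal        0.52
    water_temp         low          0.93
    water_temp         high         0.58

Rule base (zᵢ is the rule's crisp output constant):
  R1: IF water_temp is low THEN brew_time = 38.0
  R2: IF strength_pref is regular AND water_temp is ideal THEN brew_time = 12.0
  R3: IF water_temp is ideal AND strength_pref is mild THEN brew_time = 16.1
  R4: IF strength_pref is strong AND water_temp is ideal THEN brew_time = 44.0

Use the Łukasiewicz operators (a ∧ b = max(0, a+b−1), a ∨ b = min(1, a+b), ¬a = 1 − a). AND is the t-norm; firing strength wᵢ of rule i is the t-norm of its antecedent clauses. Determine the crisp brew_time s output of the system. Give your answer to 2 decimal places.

R1 (z=38.0): low=0.93 → w = 0.93
R2 (z=12.0): regular=0.41, ideal=0.52; AND[max(0, a+b−1)] → w = 0.00
R3 (z=16.1): ideal=0.52, mild=0.10; AND[max(0, a+b−1)] → w = 0.00
R4 (z=44.0): strong=0.94, ideal=0.52; AND[max(0, a+b−1)] → w = 0.46
Weighted average = (0.93·38.0 + 0.00·12.0 + 0.00·16.1 + 0.46·44.0) / (0.93 + 0.00 + 0.00 + 0.46)
  = 55.5800 / 1.3900 = 39.99

39.99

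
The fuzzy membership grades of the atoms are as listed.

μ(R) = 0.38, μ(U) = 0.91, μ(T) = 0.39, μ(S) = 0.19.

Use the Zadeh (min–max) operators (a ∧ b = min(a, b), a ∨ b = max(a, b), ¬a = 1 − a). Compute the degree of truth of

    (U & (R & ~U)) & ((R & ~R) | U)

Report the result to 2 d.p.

0.09

~U = 1 − 0.91 = 0.09
R & ~U = min(a, b) on (0.38, 0.09) = 0.09
U & (R & ~U) = min(a, b) on (0.91, 0.09) = 0.09
~R = 1 − 0.38 = 0.62
R & ~R = min(a, b) on (0.38, 0.62) = 0.38
(R & ~R) | U = max(a, b) on (0.38, 0.91) = 0.91
(U & (R & ~U)) & ((R & ~R) | U) = min(a, b) on (0.09, 0.91) = 0.09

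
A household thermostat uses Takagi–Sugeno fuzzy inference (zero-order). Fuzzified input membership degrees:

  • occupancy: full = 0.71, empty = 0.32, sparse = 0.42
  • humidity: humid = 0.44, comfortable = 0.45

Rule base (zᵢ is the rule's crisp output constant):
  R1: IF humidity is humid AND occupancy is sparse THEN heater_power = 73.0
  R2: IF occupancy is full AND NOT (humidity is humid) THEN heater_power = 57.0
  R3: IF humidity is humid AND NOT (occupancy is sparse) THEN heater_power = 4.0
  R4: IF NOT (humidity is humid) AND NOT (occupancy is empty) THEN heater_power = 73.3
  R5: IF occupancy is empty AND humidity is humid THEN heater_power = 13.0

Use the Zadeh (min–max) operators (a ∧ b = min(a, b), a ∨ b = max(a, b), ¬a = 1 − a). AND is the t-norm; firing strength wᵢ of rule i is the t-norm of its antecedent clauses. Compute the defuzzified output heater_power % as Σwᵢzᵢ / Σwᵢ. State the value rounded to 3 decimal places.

R1 (z=73.0): humid=0.44, sparse=0.42; AND[min(a, b)] → w = 0.42
R2 (z=57.0): full=0.71, ¬humid=1−0.44=0.56; AND[min(a, b)] → w = 0.56
R3 (z=4.0): humid=0.44, ¬sparse=1−0.42=0.58; AND[min(a, b)] → w = 0.44
R4 (z=73.3): ¬humid=1−0.44=0.56, ¬empty=1−0.32=0.68; AND[min(a, b)] → w = 0.56
R5 (z=13.0): empty=0.32, humid=0.44; AND[min(a, b)] → w = 0.32
Weighted average = (0.42·73.0 + 0.56·57.0 + 0.44·4.0 + 0.56·73.3 + 0.32·13.0) / (0.42 + 0.56 + 0.44 + 0.56 + 0.32)
  = 109.5480 / 2.3000 = 47.630

47.630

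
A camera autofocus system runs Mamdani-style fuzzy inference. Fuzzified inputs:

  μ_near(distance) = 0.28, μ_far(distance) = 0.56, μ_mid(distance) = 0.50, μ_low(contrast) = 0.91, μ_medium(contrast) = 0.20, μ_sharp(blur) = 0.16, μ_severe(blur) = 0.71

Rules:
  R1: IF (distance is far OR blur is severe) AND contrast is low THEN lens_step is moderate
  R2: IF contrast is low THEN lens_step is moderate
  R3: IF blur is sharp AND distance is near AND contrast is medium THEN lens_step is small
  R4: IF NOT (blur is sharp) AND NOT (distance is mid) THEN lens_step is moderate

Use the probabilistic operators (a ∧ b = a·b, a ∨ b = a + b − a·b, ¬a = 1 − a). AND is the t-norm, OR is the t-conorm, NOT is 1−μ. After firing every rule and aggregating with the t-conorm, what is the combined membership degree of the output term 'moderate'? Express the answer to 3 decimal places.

0.989

R1: (far=0.56 OR severe=0.71) = 0.8724; AND[a·b] with low=0.91 → w = 0.7939
R2: low=0.91 → w = 0.9100
R3: sharp=0.16, near=0.28, medium=0.20; AND[a·b] → w = 0.0090
R4: ¬sharp=1−0.16=0.84, ¬mid=1−0.50=0.50; AND[a·b] → w = 0.4200
Rules with consequent 'moderate': {R1, R2, R4} → strengths 0.7939, 0.9100, 0.4200
Aggregate via t-conorm [a + b − a·b]: 0.9892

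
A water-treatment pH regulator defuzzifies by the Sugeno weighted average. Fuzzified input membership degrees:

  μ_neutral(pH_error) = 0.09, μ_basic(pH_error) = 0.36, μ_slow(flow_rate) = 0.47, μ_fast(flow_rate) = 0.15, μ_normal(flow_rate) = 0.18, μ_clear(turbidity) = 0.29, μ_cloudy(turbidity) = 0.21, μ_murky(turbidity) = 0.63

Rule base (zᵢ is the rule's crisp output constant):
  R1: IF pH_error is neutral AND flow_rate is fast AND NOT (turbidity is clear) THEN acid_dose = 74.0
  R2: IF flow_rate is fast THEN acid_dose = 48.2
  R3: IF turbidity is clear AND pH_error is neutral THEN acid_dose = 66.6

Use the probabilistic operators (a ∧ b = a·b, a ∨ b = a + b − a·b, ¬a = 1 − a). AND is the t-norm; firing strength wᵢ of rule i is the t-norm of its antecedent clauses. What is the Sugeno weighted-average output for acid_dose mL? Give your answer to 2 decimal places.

R1 (z=74.0): neutral=0.09, fast=0.15, ¬clear=1−0.29=0.71; AND[a·b] → w = 0.0096
R2 (z=48.2): fast=0.15 → w = 0.1500
R3 (z=66.6): clear=0.29, neutral=0.09; AND[a·b] → w = 0.0261
Weighted average = (0.0096·74.0 + 0.1500·48.2 + 0.0261·66.6) / (0.0096 + 0.1500 + 0.0261)
  = 9.6776 / 0.1857 = 52.12

52.12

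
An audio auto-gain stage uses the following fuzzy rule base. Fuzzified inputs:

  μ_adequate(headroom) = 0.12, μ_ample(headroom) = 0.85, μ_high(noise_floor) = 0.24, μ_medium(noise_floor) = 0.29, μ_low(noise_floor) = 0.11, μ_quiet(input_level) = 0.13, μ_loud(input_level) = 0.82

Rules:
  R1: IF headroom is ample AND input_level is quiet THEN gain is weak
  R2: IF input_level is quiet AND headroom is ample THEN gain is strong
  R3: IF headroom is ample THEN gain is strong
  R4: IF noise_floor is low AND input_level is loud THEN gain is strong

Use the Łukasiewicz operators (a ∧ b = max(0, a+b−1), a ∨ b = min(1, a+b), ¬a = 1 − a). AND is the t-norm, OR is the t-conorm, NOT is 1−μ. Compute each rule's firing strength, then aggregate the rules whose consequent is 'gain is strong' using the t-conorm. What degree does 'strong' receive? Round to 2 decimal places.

0.85

R1: ample=0.85, quiet=0.13; AND[max(0, a+b−1)] → w = 0.00
R2: quiet=0.13, ample=0.85; AND[max(0, a+b−1)] → w = 0.00
R3: ample=0.85 → w = 0.85
R4: low=0.11, loud=0.82; AND[max(0, a+b−1)] → w = 0.00
Rules with consequent 'strong': {R2, R3, R4} → strengths 0.00, 0.85, 0.00
Aggregate via t-conorm [min(1, a+b)]: 0.85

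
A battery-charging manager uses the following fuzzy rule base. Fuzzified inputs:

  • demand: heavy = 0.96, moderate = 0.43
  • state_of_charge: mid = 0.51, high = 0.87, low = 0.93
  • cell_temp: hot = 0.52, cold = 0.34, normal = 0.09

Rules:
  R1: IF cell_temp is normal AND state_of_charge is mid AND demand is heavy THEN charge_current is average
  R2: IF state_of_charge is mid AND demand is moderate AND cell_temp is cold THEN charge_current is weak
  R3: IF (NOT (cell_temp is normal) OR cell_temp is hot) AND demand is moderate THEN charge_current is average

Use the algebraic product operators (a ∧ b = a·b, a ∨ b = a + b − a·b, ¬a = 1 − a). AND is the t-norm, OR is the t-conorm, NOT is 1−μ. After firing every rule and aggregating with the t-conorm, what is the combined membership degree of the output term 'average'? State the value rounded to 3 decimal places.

0.437

R1: normal=0.09, mid=0.51, heavy=0.96; AND[a·b] → w = 0.0441
R2: mid=0.51, moderate=0.43, cold=0.34; AND[a·b] → w = 0.0746
R3: (¬normal=1−0.09=0.91 OR hot=0.52) = 0.9568; AND[a·b] with moderate=0.43 → w = 0.4114
Rules with consequent 'average': {R1, R3} → strengths 0.0441, 0.4114
Aggregate via t-conorm [a + b − a·b]: 0.4374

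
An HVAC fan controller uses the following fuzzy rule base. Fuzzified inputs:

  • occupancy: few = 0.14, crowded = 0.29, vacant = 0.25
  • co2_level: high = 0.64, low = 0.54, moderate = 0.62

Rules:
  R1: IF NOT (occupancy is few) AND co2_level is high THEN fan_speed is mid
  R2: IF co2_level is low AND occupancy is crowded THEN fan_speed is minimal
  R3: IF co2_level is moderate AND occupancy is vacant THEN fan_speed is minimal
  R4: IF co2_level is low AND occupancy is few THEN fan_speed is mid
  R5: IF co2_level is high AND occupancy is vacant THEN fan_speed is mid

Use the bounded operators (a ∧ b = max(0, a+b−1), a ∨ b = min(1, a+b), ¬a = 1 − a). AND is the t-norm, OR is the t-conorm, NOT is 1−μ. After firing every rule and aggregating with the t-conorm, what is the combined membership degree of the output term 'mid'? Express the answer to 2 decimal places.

R1: ¬few=1−0.14=0.86, high=0.64; AND[max(0, a+b−1)] → w = 0.50
R2: low=0.54, crowded=0.29; AND[max(0, a+b−1)] → w = 0.00
R3: moderate=0.62, vacant=0.25; AND[max(0, a+b−1)] → w = 0.00
R4: low=0.54, few=0.14; AND[max(0, a+b−1)] → w = 0.00
R5: high=0.64, vacant=0.25; AND[max(0, a+b−1)] → w = 0.00
Rules with consequent 'mid': {R1, R4, R5} → strengths 0.50, 0.00, 0.00
Aggregate via t-conorm [min(1, a+b)]: 0.50

0.50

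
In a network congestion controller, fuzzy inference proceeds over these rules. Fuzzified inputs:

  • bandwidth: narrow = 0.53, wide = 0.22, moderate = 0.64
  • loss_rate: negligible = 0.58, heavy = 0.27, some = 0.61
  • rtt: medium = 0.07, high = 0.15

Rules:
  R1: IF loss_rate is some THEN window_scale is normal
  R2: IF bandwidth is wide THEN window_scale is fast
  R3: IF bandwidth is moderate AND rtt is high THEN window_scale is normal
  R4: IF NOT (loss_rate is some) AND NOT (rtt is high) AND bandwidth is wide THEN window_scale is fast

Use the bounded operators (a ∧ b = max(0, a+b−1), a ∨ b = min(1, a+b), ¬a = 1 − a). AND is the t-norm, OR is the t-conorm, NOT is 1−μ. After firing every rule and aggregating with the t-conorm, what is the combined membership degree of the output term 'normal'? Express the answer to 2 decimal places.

0.61

R1: some=0.61 → w = 0.61
R2: wide=0.22 → w = 0.22
R3: moderate=0.64, high=0.15; AND[max(0, a+b−1)] → w = 0.00
R4: ¬some=1−0.61=0.39, ¬high=1−0.15=0.85, wide=0.22; AND[max(0, a+b−1)] → w = 0.00
Rules with consequent 'normal': {R1, R3} → strengths 0.61, 0.00
Aggregate via t-conorm [min(1, a+b)]: 0.61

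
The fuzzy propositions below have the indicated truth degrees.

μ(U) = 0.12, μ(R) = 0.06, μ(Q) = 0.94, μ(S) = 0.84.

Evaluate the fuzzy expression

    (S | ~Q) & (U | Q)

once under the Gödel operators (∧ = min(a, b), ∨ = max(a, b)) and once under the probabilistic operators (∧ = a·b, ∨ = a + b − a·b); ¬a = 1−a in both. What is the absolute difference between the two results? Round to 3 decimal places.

0.035

Under Gödel:
  ~Q = 1 − 0.94 = 0.06
  S | ~Q = max(a, b) on (0.84, 0.06) = 0.84
  U | Q = max(a, b) on (0.12, 0.94) = 0.94
  (S | ~Q) & (U | Q) = min(a, b) on (0.84, 0.94) = 0.84
  → value = 0.8400
Under probabilistic:
  ~Q = 1 − 0.9400 = 0.0600
  S | ~Q = a + b − a·b on (0.8400, 0.0600) = 0.8496
  U | Q = a + b − a·b on (0.1200, 0.9400) = 0.9472
  (S | ~Q) & (U | Q) = a·b on (0.8496, 0.9472) = 0.8047
  → value = 0.8047
|0.8400 − 0.8047| = 0.035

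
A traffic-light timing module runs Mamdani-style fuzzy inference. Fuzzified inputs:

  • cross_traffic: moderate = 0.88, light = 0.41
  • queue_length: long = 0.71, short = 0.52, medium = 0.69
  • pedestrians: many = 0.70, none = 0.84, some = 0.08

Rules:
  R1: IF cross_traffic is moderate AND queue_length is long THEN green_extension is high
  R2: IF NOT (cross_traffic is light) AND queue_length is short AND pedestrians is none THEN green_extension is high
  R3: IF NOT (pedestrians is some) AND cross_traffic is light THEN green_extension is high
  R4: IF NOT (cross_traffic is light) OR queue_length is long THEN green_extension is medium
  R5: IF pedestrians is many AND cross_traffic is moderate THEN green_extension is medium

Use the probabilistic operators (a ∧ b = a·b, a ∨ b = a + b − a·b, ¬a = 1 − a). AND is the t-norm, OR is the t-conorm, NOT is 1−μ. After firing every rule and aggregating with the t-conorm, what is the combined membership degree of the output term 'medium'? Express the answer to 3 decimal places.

0.954

R1: moderate=0.88, long=0.71; AND[a·b] → w = 0.6248
R2: ¬light=1−0.41=0.59, short=0.52, none=0.84; AND[a·b] → w = 0.2577
R3: ¬some=1−0.08=0.92, light=0.41; AND[a·b] → w = 0.3772
R4: ¬light=1−0.41=0.59, long=0.71; OR[a + b − a·b] → w = 0.8811
R5: many=0.70, moderate=0.88; AND[a·b] → w = 0.6160
Rules with consequent 'medium': {R4, R5} → strengths 0.8811, 0.6160
Aggregate via t-conorm [a + b − a·b]: 0.9543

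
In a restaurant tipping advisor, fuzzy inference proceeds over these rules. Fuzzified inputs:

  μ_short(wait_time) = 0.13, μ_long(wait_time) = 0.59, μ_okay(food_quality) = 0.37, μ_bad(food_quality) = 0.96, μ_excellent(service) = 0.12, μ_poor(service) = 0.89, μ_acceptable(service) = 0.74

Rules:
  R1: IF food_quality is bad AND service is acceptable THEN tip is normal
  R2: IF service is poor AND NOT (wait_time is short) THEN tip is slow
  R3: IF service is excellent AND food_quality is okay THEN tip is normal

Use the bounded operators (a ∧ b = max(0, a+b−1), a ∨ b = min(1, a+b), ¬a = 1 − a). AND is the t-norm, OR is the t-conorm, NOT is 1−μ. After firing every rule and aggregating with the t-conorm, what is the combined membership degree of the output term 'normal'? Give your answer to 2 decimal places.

R1: bad=0.96, acceptable=0.74; AND[max(0, a+b−1)] → w = 0.70
R2: poor=0.89, ¬short=1−0.13=0.87; AND[max(0, a+b−1)] → w = 0.76
R3: excellent=0.12, okay=0.37; AND[max(0, a+b−1)] → w = 0.00
Rules with consequent 'normal': {R1, R3} → strengths 0.70, 0.00
Aggregate via t-conorm [min(1, a+b)]: 0.70

0.70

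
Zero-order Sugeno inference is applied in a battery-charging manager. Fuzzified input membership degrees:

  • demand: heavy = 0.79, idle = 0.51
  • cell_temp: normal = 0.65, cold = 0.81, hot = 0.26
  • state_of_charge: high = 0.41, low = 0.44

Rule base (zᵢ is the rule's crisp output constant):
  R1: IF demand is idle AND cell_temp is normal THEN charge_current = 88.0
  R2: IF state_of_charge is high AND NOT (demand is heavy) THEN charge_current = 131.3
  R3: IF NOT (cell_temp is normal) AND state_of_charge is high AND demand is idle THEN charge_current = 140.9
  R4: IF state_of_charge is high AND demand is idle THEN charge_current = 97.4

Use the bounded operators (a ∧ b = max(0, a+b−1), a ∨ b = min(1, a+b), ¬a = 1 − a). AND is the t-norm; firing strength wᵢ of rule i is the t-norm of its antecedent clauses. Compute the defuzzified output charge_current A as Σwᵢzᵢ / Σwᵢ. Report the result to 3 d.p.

88.000

R1 (z=88.0): idle=0.51, normal=0.65; AND[max(0, a+b−1)] → w = 0.16
R2 (z=131.3): high=0.41, ¬heavy=1−0.79=0.21; AND[max(0, a+b−1)] → w = 0.00
R3 (z=140.9): ¬normal=1−0.65=0.35, high=0.41, idle=0.51; AND[max(0, a+b−1)] → w = 0.00
R4 (z=97.4): high=0.41, idle=0.51; AND[max(0, a+b−1)] → w = 0.00
Weighted average = (0.16·88.0 + 0.00·131.3 + 0.00·140.9 + 0.00·97.4) / (0.16 + 0.00 + 0.00 + 0.00)
  = 14.0800 / 0.1600 = 88.000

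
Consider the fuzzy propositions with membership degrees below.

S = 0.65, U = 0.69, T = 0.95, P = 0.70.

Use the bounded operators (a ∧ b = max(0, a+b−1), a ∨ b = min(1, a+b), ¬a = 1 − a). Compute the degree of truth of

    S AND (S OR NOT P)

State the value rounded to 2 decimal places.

0.60

NOT P = 1 − 0.70 = 0.30
S OR NOT P = min(1, a+b) on (0.65, 0.30) = 0.95
S AND (S OR NOT P) = max(0, a+b−1) on (0.65, 0.95) = 0.60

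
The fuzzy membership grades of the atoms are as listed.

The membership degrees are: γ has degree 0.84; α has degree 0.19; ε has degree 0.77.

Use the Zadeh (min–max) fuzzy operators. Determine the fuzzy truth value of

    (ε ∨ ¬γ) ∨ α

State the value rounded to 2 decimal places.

0.77

¬γ = 1 − 0.84 = 0.16
ε ∨ ¬γ = max(a, b) on (0.77, 0.16) = 0.77
(ε ∨ ¬γ) ∨ α = max(a, b) on (0.77, 0.19) = 0.77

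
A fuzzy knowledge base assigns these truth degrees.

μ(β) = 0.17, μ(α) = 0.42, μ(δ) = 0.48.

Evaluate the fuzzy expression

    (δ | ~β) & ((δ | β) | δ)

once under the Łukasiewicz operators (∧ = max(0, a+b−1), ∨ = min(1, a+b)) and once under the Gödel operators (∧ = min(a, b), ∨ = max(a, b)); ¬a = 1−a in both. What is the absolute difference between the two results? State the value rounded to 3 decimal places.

Under Łukasiewicz:
  ~β = 1 − 0.17 = 0.83
  δ | ~β = min(1, a+b) on (0.48, 0.83) = 1.00
  δ | β = min(1, a+b) on (0.48, 0.17) = 0.65
  (δ | β) | δ = min(1, a+b) on (0.65, 0.48) = 1.00
  (δ | ~β) & ((δ | β) | δ) = max(0, a+b−1) on (1.00, 1.00) = 1.00
  → value = 1.0000
Under Gödel:
  ~β = 1 − 0.17 = 0.83
  δ | ~β = max(a, b) on (0.48, 0.83) = 0.83
  δ | β = max(a, b) on (0.48, 0.17) = 0.48
  (δ | β) | δ = max(a, b) on (0.48, 0.48) = 0.48
  (δ | ~β) & ((δ | β) | δ) = min(a, b) on (0.83, 0.48) = 0.48
  → value = 0.4800
|1.0000 − 0.4800| = 0.520

0.520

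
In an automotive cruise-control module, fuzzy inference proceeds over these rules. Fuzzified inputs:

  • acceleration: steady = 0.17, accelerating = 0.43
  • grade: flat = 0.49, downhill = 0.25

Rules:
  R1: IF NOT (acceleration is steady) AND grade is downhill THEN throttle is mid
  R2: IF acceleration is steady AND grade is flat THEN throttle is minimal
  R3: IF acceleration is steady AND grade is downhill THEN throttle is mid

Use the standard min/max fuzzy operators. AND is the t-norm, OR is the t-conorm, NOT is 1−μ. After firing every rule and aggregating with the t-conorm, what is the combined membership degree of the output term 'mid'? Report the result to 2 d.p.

0.25

R1: ¬steady=1−0.17=0.83, downhill=0.25; AND[min(a, b)] → w = 0.25
R2: steady=0.17, flat=0.49; AND[min(a, b)] → w = 0.17
R3: steady=0.17, downhill=0.25; AND[min(a, b)] → w = 0.17
Rules with consequent 'mid': {R1, R3} → strengths 0.25, 0.17
Aggregate via t-conorm [max(a, b)]: 0.25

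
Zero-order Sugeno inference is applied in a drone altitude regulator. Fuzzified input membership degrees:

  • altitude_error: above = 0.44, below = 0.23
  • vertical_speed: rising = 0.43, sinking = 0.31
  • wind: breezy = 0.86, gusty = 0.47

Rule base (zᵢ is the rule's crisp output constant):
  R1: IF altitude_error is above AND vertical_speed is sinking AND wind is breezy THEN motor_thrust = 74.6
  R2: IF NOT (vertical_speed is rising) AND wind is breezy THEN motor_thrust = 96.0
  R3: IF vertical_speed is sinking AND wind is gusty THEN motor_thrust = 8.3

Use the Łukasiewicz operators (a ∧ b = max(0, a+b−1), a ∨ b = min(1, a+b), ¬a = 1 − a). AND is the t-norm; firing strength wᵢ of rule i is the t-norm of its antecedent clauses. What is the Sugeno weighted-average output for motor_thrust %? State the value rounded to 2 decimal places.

R1 (z=74.6): above=0.44, sinking=0.31, breezy=0.86; AND[max(0, a+b−1)] → w = 0.00
R2 (z=96.0): ¬rising=1−0.43=0.57, breezy=0.86; AND[max(0, a+b−1)] → w = 0.43
R3 (z=8.3): sinking=0.31, gusty=0.47; AND[max(0, a+b−1)] → w = 0.00
Weighted average = (0.00·74.6 + 0.43·96.0 + 0.00·8.3) / (0.00 + 0.43 + 0.00)
  = 41.2800 / 0.4300 = 96.00

96.00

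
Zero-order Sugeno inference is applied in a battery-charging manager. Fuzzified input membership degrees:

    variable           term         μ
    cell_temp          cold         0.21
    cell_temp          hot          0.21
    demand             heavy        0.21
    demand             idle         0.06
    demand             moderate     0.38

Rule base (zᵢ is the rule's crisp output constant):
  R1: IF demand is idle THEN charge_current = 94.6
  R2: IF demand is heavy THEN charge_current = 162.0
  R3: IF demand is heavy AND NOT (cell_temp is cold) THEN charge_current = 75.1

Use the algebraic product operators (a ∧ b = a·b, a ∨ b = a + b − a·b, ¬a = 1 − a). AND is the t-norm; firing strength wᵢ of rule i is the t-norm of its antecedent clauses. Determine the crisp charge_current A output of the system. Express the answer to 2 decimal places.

R1 (z=94.6): idle=0.06 → w = 0.0600
R2 (z=162.0): heavy=0.21 → w = 0.2100
R3 (z=75.1): heavy=0.21, ¬cold=1−0.21=0.79; AND[a·b] → w = 0.1659
Weighted average = (0.0600·94.6 + 0.2100·162.0 + 0.1659·75.1) / (0.0600 + 0.2100 + 0.1659)
  = 52.1551 / 0.4359 = 119.65

119.65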